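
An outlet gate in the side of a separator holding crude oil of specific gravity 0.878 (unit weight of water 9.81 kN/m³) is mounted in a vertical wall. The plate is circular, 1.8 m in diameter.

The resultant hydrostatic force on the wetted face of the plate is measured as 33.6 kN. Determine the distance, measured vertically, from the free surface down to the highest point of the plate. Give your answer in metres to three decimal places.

d_top ≈ 0.633 m

γ = 0.878 × 9.81 = 8.61318 kN/m³.
A = π(0.9)² = 2.54469 m².
From F = γ·h_c·A, the centroid depth is h_c = 33.6/(8.61318 × 2.54469) = 1.533 m.
The centroid is at the centre, 0.9 m below the top of the plate, so the highest point sits at h_top = 1.533 − 0.9 = 0.633 m below the surface.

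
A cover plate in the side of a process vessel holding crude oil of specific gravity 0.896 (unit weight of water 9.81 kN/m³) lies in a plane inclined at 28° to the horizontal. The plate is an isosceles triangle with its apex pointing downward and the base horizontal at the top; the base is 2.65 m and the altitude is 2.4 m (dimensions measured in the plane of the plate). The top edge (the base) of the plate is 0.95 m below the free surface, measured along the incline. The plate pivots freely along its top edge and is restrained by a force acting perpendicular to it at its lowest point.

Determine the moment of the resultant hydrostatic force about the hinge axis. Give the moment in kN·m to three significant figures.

M ≈ 22.6 kN·m

γ = 0.896 × 9.81 = 8.78976 kN/m³.
Let θ = 28° be the plate's angle to the horizontal; measure y along the incline from where the plane meets the free surface. Vertical depth h = y·sinθ with sinθ = 0.469472.
With the apex down, the centroid sits h/3 = 2.4/3 = 0.8 m below the base (the top edge), so y_c = 0.95 + 0.8 = 1.75 m and h_c = 1.75 × 0.469472 = 0.821576 m.
A = ½ × 2.65 × 2.4 = 3.18 m².
Resultant F = γ·h_c·A = 8.78976 × 0.821576 × 3.18 = 22.9642 kN.
I_c = b·h³/36 = 2.65 × 2.4³/36 = 1.0176 m⁴.
Centre of pressure: y_p = y_c + I_c/(y_c·A) = 1.75 + 1.0176/(1.75 × 3.18) = 1.75 + 0.182857 = 1.93286 m along the plane.
The resultant acts 0.8 + 0.182857 = 0.982857 m (along the plate) below the hinge at the top edge, so the moment about the hinge is M = F × 0.982857 = 22.9642 × 0.982857 = 22.5705 kN·m.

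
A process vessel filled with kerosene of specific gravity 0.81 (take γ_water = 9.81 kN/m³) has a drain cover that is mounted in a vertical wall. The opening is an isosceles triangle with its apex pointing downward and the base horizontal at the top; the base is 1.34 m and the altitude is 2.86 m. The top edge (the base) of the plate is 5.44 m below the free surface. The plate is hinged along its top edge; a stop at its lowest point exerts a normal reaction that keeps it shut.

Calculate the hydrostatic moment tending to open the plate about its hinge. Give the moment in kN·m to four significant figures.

M ≈ 99.72 kN·m

γ = 0.81 × 9.81 = 7.9461 kN/m³.
With the apex down, the centroid sits h/3 = 2.86/3 = 0.953333 m below the base (the top edge), so the centroid depth is h_c = 5.44 + 0.953333 = 6.39333 m.
A = ½ × 1.34 × 2.86 = 1.9162 m².
Resultant F = γ·h_c·A = 7.9461 × 6.39333 × 1.9162 = 97.3469 kN.
I_c = b·h³/36 = 1.34 × 2.86³/36 = 0.870764 m⁴.
Centre of pressure: y_p = y_c + I_c/(y_c·A) = 6.39333 + 0.870764/(6.39333 × 1.9162) = 6.39333 + 0.0710776 = 6.46441 m along the plane.
The resultant acts 0.953333 + 0.0710776 = 1.02441 m (along the plate) below the hinge at the top edge, so the moment about the hinge is M = F × 1.02441 = 97.3469 × 1.02441 = 99.7231 kN·m.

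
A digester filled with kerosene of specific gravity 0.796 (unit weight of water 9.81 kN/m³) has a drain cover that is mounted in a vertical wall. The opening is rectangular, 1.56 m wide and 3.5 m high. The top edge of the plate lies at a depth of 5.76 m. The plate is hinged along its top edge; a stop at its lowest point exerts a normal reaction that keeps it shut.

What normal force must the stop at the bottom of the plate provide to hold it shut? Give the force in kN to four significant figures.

P ≈ 172.5 kN

γ = 0.796 × 9.81 = 7.80876 kN/m³.
The centroid lies 3.5/2 = 1.75 m below the top edge, so the centroid depth is h_c = 5.76 + 1.75 = 7.51 m.
A = 1.56 × 3.5 = 5.46 m².
Resultant F = γ·h_c·A = 7.80876 × 7.51 × 5.46 = 320.195 kN.
I_c = b·h³/12 = 1.56 × 3.5³/12 = 5.57375 m⁴.
Centre of pressure: y_p = y_c + I_c/(y_c·A) = 7.51 + 5.57375/(7.51 × 5.46) = 7.51 + 0.13593 = 7.64593 m along the plane.
The resultant acts 1.75 + 0.13593 = 1.88593 m (along the plate) below the hinge at the top edge, so the moment about the hinge is M = F × 1.88593 = 320.195 × 1.88593 = 603.865 kN·m.
A normal force at the bottom, 3.5 m from the hinge, must supply this moment: P = 603.865/3.5 = 172.533 kN.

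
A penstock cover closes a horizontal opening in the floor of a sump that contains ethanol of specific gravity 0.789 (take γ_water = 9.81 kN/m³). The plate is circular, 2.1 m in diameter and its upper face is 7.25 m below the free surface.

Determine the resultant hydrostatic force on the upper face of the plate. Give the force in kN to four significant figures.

F ≈ 194.4 kN

γ = 0.789 × 9.81 = 7.74009 kN/m³.
The plate is horizontal, so pressure is uniform at p = γ·h = 7.74009 × 7.25 = 56.1157 kN/m².
A = π(1.05)² = 3.46361 m².
F = p·A = 56.1157 × 3.46361 = 194.363 kN.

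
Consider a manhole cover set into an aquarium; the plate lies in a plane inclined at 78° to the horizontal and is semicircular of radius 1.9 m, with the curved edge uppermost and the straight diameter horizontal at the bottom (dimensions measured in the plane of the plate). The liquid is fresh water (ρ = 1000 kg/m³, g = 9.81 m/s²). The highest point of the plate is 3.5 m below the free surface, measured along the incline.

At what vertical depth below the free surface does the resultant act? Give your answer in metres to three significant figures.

γ = ρg = 1000 × 9.81 = 9810 N/m³ = 9.81 kN/m³.
Let θ = 78° be the plate's angle to the horizontal; measure y along the incline from where the plane meets the free surface. Vertical depth h = y·sinθ with sinθ = 0.978148.
The centroid lies 4r/(3π) = 0.806385 m above the diameter, so r − 4r/(3π) = 1.9 − 0.806385 = 1.09361 m below the topmost point, so y_c = 3.5 + 1.09361 = 4.59361 m and h_c = 4.59361 × 0.978148 = 4.49323 m.
A = πr²/2 = π × 1.9²/2 = 5.67057 m².
Resultant F = γ·h_c·A = 9.81 × 4.49323 × 5.67057 = 249.951 kN.
I_c = (π/8 − 8/(9π))·r⁴ = 0.109757 × 1.9⁴ = 1.43036 m⁴.
Centre of pressure: y_p = y_c + I_c/(y_c·A) = 4.59361 + 1.43036/(4.59361 × 5.67057) = 4.59361 + 0.0549117 = 4.64852 m along the plane.
Vertically, h_p = y_p·sinθ = 4.64852 × 0.978148 = 4.54694 m.

h_p = 4.55 m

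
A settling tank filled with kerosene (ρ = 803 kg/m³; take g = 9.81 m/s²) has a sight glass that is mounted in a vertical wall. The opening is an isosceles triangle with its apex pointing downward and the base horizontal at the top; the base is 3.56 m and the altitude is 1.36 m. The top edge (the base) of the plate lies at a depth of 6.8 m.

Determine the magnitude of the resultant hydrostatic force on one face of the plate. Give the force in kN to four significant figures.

γ = ρg = 803 × 9.81 / 1000 = 7.87743 kN/m³.
With the apex down, the centroid sits h/3 = 1.36/3 = 0.453333 m below the base (the top edge), so the centroid depth is h_c = 6.8 + 0.453333 = 7.25333 m.
A = ½ × 3.56 × 1.36 = 2.4208 m².
Resultant F = γ·h_c·A = 7.87743 × 7.25333 × 2.4208 = 138.319 kN.

F ≈ 138.3 kN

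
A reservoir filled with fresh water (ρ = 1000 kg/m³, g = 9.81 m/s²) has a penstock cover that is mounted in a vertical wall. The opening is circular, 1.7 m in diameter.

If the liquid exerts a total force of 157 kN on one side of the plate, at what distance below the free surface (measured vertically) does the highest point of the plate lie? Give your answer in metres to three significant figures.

d_top ≈ 6.20 m

γ = ρg = 1000 × 9.81 = 9810 N/m³ = 9.81 kN/m³.
A = π(0.85)² = 2.2698 m².
From F = γ·h_c·A, the centroid depth is h_c = 157/(9.81 × 2.2698) = 7.05088 m.
The centroid is at the centre, 0.85 m below the top of the plate, so the highest point sits at h_top = 7.05088 − 0.85 = 6.20088 m below the surface.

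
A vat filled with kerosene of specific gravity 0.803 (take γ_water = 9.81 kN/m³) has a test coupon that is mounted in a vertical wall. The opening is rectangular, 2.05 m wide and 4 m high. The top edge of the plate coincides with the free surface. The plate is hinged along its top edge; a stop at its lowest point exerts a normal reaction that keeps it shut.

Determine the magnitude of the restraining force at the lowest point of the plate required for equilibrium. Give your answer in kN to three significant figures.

γ = 0.803 × 9.81 = 7.87743 kN/m³.
The centroid lies 4/2 = 2 m below the top edge, so the centroid depth is h_c = 2 m.
A = 2.05 × 4 = 8.2 m².
Resultant F = γ·h_c·A = 7.87743 × 2 × 8.2 = 129.19 kN.
I_c = b·h³/12 = 2.05 × 4³/12 = 10.9333 m⁴.
Centre of pressure: y_p = y_c + I_c/(y_c·A) = 2 + 10.9333/(2 × 8.2) = 2 + 0.666665 = 2.66667 m along the plane.
The resultant acts 2 + 0.666665 = 2.66667 m (along the plate) below the hinge at the top edge, so the moment about the hinge is M = F × 2.66667 = 129.19 × 2.66667 = 344.507 kN·m.
A normal force at the bottom, 4 m from the hinge, must supply this moment: P = 344.507/4 = 86.1268 kN.

P ≈ 86.1 kN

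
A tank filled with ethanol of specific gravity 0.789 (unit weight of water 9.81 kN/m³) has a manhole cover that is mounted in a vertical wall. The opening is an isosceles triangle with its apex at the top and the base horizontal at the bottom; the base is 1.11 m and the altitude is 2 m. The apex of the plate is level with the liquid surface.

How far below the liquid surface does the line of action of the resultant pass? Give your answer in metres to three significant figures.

γ = 0.789 × 9.81 = 7.74009 kN/m³.
With the apex up, the centroid sits 2h/3 = 2 × 2/3 = 1.33333 m below the apex, so the centroid depth is h_c = 1.33333 m.
A = ½ × 1.11 × 2 = 1.11 m².
Resultant F = γ·h_c·A = 7.74009 × 1.33333 × 1.11 = 11.4553 kN.
I_c = b·h³/36 = 1.11 × 2³/36 = 0.246667 m⁴.
Centre of pressure: y_p = y_c + I_c/(y_c·A) = 1.33333 + 0.246667/(1.33333 × 1.11) = 1.33333 + 0.166667 = 1.5 m along the plane.

h_p = 1.50 m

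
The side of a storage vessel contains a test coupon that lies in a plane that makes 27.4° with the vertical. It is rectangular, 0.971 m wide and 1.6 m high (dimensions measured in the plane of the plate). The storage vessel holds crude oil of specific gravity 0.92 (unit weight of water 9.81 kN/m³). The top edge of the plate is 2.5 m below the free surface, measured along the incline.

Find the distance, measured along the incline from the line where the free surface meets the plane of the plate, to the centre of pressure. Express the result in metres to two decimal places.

y_p = 3.36 m

γ = 0.92 × 9.81 = 9.0252 kN/m³.
The plate makes 27.4° with the vertical, i.e. θ = 90° − 27.4° = 62.6° to the horizontal. Measuring y along the incline from the free-surface line, vertical depth h = y·sinθ with sinθ = 0.887815.
The centroid lies 1.6/2 = 0.8 m below the top edge, so y_c = 2.5 + 0.8 = 3.3 m and h_c = 3.3 × 0.887815 = 2.92979 m.
A = 0.971 × 1.6 = 1.5536 m².
Resultant F = γ·h_c·A = 9.0252 × 2.92979 × 1.5536 = 41.0802 kN.
I_c = b·h³/12 = 0.971 × 1.6³/12 = 0.331435 m⁴.
Centre of pressure: y_p = y_c + I_c/(y_c·A) = 3.3 + 0.331435/(3.3 × 1.5536) = 3.3 + 0.0646465 = 3.36465 m along the plane.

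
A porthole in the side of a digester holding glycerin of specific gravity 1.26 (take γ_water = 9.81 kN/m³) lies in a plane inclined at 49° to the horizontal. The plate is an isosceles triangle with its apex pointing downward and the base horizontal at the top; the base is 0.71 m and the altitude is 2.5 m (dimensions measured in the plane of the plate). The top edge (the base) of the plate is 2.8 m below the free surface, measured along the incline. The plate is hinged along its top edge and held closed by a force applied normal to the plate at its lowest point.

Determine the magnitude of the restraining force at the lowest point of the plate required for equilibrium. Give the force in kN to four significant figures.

γ = 1.26 × 9.81 = 12.3606 kN/m³.
Let θ = 49° be the plate's angle to the horizontal; measure y along the incline from where the plane meets the free surface. Vertical depth h = y·sinθ with sinθ = 0.754710.
With the apex down, the centroid sits h/3 = 2.5/3 = 0.833333 m below the base (the top edge), so y_c = 2.8 + 0.833333 = 3.63333 m and h_c = 3.63333 × 0.754710 = 2.74211 m.
A = ½ × 0.71 × 2.5 = 0.8875 m².
Resultant F = γ·h_c·A = 12.3606 × 2.74211 × 0.8875 = 30.081 kN.
I_c = b·h³/36 = 0.71 × 2.5³/36 = 0.30816 m⁴.
Centre of pressure: y_p = y_c + I_c/(y_c·A) = 3.63333 + 0.30816/(3.63333 × 0.8875) = 3.63333 + 0.0955659 = 3.7289 m along the plane.
The resultant acts 0.833333 + 0.0955659 = 0.928899 m (along the plate) below the hinge at the top edge, so the moment about the hinge is M = F × 0.928899 = 30.081 × 0.928899 = 27.9422 kN·m.
A normal force at the bottom, 2.5 m from the hinge, must supply this moment: P = 27.9422/2.5 = 11.1769 kN.

P ≈ 11.18 kN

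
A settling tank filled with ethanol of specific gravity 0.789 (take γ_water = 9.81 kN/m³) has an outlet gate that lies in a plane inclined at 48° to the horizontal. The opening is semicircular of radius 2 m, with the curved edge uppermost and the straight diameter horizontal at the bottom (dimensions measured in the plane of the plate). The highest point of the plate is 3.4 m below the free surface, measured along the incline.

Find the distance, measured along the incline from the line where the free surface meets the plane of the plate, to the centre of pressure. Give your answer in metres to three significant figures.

y_p = 4.61 m

γ = 0.789 × 9.81 = 7.74009 kN/m³.
Let θ = 48° be the plate's angle to the horizontal; measure y along the incline from where the plane meets the free surface. Vertical depth h = y·sinθ with sinθ = 0.743145.
The centroid lies 4r/(3π) = 0.848826 m above the diameter, so r − 4r/(3π) = 2 − 0.848826 = 1.15117 m below the topmost point, so y_c = 3.4 + 1.15117 = 4.55117 m and h_c = 4.55117 × 0.743145 = 3.38218 m.
A = πr²/2 = π × 2²/2 = 6.28319 m².
Resultant F = γ·h_c·A = 7.74009 × 3.38218 × 6.28319 = 164.484 kN.
I_c = (π/8 − 8/(9π))·r⁴ = 0.109757 × 2⁴ = 1.75611 m⁴.
Centre of pressure: y_p = y_c + I_c/(y_c·A) = 4.55117 + 1.75611/(4.55117 × 6.28319) = 4.55117 + 0.0614113 = 4.61258 m along the plane.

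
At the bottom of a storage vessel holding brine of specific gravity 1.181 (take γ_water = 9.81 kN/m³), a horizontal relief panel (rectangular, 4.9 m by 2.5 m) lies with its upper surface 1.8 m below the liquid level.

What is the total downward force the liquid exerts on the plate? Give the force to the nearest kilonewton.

F ≈ 255 kN

γ = 1.181 × 9.81 = 11.58561 kN/m³.
The plate is horizontal, so pressure is uniform at p = γ·h = 11.58561 × 1.8 = 20.8541 kN/m².
A = 4.9 × 2.5 = 12.25 m².
F = p·A = 20.8541 × 12.25 = 255.463 kN.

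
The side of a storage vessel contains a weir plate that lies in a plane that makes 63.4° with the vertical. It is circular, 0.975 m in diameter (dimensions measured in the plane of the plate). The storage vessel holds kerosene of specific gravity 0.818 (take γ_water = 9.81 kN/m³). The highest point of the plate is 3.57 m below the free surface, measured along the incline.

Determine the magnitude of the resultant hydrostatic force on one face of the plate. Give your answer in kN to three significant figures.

γ = 0.818 × 9.81 = 8.02458 kN/m³.
The plate makes 63.4° with the vertical, i.e. θ = 90° − 63.4° = 26.6° to the horizontal. Measuring y along the incline from the free-surface line, vertical depth h = y·sinθ with sinθ = 0.447759.
The centroid is at the centre, 0.4875 m below the top of the plate, so y_c = 3.57 + 0.4875 = 4.0575 m and h_c = 4.0575 × 0.447759 = 1.81678 m.
A = π(0.4875)² = 0.746619 m².
Resultant F = γ·h_c·A = 8.02458 × 1.81678 × 0.746619 = 10.8849 kN.

F ≈ 10.9 kN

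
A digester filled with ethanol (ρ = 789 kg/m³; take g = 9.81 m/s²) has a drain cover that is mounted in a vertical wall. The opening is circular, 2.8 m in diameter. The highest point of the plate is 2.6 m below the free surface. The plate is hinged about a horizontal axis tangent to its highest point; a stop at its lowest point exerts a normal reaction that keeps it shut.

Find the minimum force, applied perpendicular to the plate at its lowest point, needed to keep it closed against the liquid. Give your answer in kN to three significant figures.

γ = ρg = 789 × 9.81 / 1000 = 7.74009 kN/m³.
The centroid is at the centre, 1.4 m below the top of the plate, so the centroid depth is h_c = 2.6 + 1.4 = 4 m.
A = π(1.4)² = 6.15752 m².
Resultant F = γ·h_c·A = 7.74009 × 4 × 6.15752 = 190.639 kN.
I_c = πr⁴/4 = π × 1.4⁴/4 = 3.01719 m⁴.
Centre of pressure: y_p = y_c + I_c/(y_c·A) = 4 + 3.01719/(4 × 6.15752) = 4 + 0.1225 = 4.1225 m along the plane.
The resultant acts 1.4 + 0.1225 = 1.5225 m (along the plate) below the hinge at the top edge, so the moment about the hinge is M = F × 1.5225 = 190.639 × 1.5225 = 290.248 kN·m.
A normal force at the bottom, 2.8 m from the hinge, must supply this moment: P = 290.248/2.8 = 103.66 kN.

P ≈ 104 kN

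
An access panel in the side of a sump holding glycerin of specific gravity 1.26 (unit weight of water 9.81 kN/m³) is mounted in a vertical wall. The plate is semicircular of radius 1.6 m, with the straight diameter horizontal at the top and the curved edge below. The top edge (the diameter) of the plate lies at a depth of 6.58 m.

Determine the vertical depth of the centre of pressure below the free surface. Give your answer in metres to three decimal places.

h_p = 7.284 m

γ = 1.26 × 9.81 = 12.3606 kN/m³.
The centroid of a semicircle lies 4r/(3π) = 0.679061 m from the diameter, here below the top edge, so the centroid depth is h_c = 6.58 + 0.679061 = 7.25906 m.
A = πr²/2 = π × 1.6²/2 = 4.02124 m².
Resultant F = γ·h_c·A = 12.3606 × 7.25906 × 4.02124 = 360.811 kN.
I_c = (π/8 − 8/(9π))·r⁴ = 0.109757 × 1.6⁴ = 0.719303 m⁴.
Centre of pressure: y_p = y_c + I_c/(y_c·A) = 7.25906 + 0.719303/(7.25906 × 4.02124) = 7.25906 + 0.0246417 = 7.2837 m along the plane.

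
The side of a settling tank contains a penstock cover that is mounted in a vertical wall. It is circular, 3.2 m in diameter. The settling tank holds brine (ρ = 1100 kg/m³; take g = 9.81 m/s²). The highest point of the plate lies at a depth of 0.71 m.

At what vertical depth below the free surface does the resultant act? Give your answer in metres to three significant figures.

γ = ρg = 1100 × 9.81 / 1000 = 10.791 kN/m³.
The centroid is at the centre, 1.6 m below the top of the plate, so the centroid depth is h_c = 0.71 + 1.6 = 2.31 m.
A = π(1.6)² = 8.04248 m².
Resultant F = γ·h_c·A = 10.791 × 2.31 × 8.04248 = 200.477 kN.
I_c = πr⁴/4 = π × 1.6⁴/4 = 5.14719 m⁴.
Centre of pressure: y_p = y_c + I_c/(y_c·A) = 2.31 + 5.14719/(2.31 × 8.04248) = 2.31 + 0.277056 = 2.58706 m along the plane.

h_p = 2.59 m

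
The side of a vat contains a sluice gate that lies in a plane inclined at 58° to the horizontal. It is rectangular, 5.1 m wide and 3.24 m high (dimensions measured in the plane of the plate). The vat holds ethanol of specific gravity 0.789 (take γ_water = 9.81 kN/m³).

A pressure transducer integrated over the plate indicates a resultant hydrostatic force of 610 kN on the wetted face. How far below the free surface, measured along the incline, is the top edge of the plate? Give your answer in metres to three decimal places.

y_top ≈ 4.004 m

γ = 0.789 × 9.81 = 7.74009 kN/m³.
A = 5.1 × 3.24 = 16.524 m².
From F = γ·h_c·A, the centroid depth is h_c = 610/(7.74009 × 16.524) = 4.76945 m.
Let θ = 58° be the plate's angle to the horizontal; measure y along the incline from where the plane meets the free surface. Vertical depth h = y·sinθ with sinθ = 0.848048.
Along the incline, y_c = h_c/sinθ = 4.76945/0.848048 = 5.62403 m.
The centroid lies 3.24/2 = 1.62 m below the top edge, so the top edge sits at y_top = 5.62403 − 1.62 = 4.00403 m along the incline.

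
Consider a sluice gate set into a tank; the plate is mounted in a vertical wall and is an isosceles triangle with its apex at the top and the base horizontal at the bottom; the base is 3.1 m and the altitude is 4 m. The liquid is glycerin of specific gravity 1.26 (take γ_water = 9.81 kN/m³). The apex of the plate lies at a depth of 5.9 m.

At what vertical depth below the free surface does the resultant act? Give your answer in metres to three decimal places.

γ = 1.26 × 9.81 = 12.3606 kN/m³.
With the apex up, the centroid sits 2h/3 = 2 × 4/3 = 2.66667 m below the apex, so the centroid depth is h_c = 5.9 + 2.66667 = 8.56667 m.
A = ½ × 3.1 × 4 = 6.2 m².
Resultant F = γ·h_c·A = 12.3606 × 8.56667 × 6.2 = 656.513 kN.
I_c = b·h³/36 = 3.1 × 4³/36 = 5.51111 m⁴.
Centre of pressure: y_p = y_c + I_c/(y_c·A) = 8.56667 + 5.51111/(8.56667 × 6.2) = 8.56667 + 0.103761 = 8.67043 m along the plane.

h_p = 8.670 m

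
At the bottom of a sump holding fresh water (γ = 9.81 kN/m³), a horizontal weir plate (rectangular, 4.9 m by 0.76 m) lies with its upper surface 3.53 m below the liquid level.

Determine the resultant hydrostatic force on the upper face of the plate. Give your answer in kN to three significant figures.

F ≈ 129 kN

γ = 9.81 kN/m³.
The plate is horizontal, so pressure is uniform at p = γ·h = 9.81 × 3.53 = 34.6293 kN/m².
A = 4.9 × 0.76 = 3.724 m².
F = p·A = 34.6293 × 3.724 = 128.96 kN.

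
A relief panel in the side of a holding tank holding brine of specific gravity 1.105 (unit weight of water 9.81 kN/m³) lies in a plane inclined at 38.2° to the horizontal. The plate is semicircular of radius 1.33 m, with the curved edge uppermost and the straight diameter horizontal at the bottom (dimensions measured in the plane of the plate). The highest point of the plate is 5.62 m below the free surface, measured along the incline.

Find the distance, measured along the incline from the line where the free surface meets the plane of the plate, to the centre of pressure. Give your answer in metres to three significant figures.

y_p = 6.40 m

γ = 1.105 × 9.81 = 10.84005 kN/m³.
Let θ = 38.2° be the plate's angle to the horizontal; measure y along the incline from where the plane meets the free surface. Vertical depth h = y·sinθ with sinθ = 0.618408.
The centroid lies 4r/(3π) = 0.56447 m above the diameter, so r − 4r/(3π) = 1.33 − 0.56447 = 0.76553 m below the topmost point, so y_c = 5.62 + 0.76553 = 6.38553 m and h_c = 6.38553 × 0.618408 = 3.94886 m.
A = πr²/2 = π × 1.33²/2 = 2.77858 m².
Resultant F = γ·h_c·A = 10.84005 × 3.94886 × 2.77858 = 118.939 kN.
I_c = (π/8 − 8/(9π))·r⁴ = 0.109757 × 1.33⁴ = 0.34343 m⁴.
Centre of pressure: y_p = y_c + I_c/(y_c·A) = 6.38553 + 0.34343/(6.38553 × 2.77858) = 6.38553 + 0.0193561 = 6.40489 m along the plane.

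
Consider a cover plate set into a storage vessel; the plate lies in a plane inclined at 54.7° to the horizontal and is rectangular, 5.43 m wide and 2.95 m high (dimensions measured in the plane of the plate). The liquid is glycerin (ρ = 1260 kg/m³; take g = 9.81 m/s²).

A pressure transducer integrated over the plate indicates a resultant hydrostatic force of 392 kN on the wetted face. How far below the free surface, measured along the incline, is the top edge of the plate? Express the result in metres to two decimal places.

y_top ≈ 0.95 m

γ = ρg = 1260 × 9.81 / 1000 = 12.3606 kN/m³.
A = 5.43 × 2.95 = 16.0185 m².
From F = γ·h_c·A, the centroid depth is h_c = 392/(12.3606 × 16.0185) = 1.97982 m.
Let θ = 54.7° be the plate's angle to the horizontal; measure y along the incline from where the plane meets the free surface. Vertical depth h = y·sinθ with sinθ = 0.816138.
Along the incline, y_c = h_c/sinθ = 1.97982/0.816138 = 2.42584 m.
The centroid lies 2.95/2 = 1.475 m below the top edge, so the top edge sits at y_top = 2.42584 − 1.475 = 0.95084 m along the incline.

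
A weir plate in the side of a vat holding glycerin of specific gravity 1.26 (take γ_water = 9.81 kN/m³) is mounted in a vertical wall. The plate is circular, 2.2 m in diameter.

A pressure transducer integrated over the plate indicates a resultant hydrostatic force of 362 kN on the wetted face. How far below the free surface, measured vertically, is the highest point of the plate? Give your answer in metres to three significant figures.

d_top ≈ 6.60 m

γ = 1.26 × 9.81 = 12.3606 kN/m³.
A = π(1.1)² = 3.80133 m².
From F = γ·h_c·A, the centroid depth is h_c = 362/(12.3606 × 3.80133) = 7.7043 m.
The centroid is at the centre, 1.1 m below the top of the plate, so the highest point sits at h_top = 7.7043 − 1.1 = 6.6043 m below the surface.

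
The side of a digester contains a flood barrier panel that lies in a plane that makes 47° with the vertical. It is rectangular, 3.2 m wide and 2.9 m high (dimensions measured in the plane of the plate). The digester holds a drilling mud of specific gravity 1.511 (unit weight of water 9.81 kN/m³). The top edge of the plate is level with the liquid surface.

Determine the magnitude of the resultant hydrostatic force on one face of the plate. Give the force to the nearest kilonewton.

F ≈ 136 kN

γ = 1.511 × 9.81 = 14.82291 kN/m³.
The plate makes 47° with the vertical, i.e. θ = 90° − 47° = 43° to the horizontal. Measuring y along the incline from the free-surface line, vertical depth h = y·sinθ with sinθ = 0.681998.
The centroid lies 2.9/2 = 1.45 m below the top edge, so y_c = 1.45 m and h_c = 1.45 × 0.681998 = 0.988897 m.
A = 3.2 × 2.9 = 9.28 m².
Resultant F = γ·h_c·A = 14.82291 × 0.988897 × 9.28 = 136.029 kN.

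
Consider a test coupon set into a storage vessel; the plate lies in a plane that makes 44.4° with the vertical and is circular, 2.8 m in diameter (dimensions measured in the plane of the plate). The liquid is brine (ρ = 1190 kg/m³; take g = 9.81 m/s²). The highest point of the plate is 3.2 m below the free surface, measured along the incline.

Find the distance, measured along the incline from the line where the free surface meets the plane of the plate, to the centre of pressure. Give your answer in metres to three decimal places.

γ = ρg = 1190 × 9.81 / 1000 = 11.6739 kN/m³.
The plate makes 44.4° with the vertical, i.e. θ = 90° − 44.4° = 45.6° to the horizontal. Measuring y along the incline from the free-surface line, vertical depth h = y·sinθ with sinθ = 0.714473.
The centroid is at the centre, 1.4 m below the top of the plate, so y_c = 3.2 + 1.4 = 4.6 m and h_c = 4.6 × 0.714473 = 3.28658 m.
A = π(1.4)² = 6.15752 m².
Resultant F = γ·h_c·A = 11.6739 × 3.28658 × 6.15752 = 236.247 kN.
I_c = πr⁴/4 = π × 1.4⁴/4 = 3.01719 m⁴.
Centre of pressure: y_p = y_c + I_c/(y_c·A) = 4.6 + 3.01719/(4.6 × 6.15752) = 4.6 + 0.106522 = 4.70652 m along the plane.

y_p = 4.707 m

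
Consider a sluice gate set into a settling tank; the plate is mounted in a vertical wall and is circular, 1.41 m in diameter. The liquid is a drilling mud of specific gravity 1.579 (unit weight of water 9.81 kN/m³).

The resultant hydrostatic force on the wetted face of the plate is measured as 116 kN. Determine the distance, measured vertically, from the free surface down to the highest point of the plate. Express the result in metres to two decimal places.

γ = 1.579 × 9.81 = 15.48999 kN/m³.
A = π(0.705)² = 1.56145 m².
From F = γ·h_c·A, the centroid depth is h_c = 116/(15.48999 × 1.56145) = 4.796 m.
The centroid is at the centre, 0.705 m below the top of the plate, so the highest point sits at h_top = 4.796 − 0.705 = 4.091 m below the surface.

d_top ≈ 4.09 m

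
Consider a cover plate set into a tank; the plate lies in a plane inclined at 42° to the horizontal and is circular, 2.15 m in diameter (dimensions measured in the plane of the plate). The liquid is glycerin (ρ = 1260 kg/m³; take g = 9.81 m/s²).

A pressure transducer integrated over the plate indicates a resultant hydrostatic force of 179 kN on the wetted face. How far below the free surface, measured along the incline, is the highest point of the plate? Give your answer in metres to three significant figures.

γ = ρg = 1260 × 9.81 / 1000 = 12.3606 kN/m³.
A = π(1.075)² = 3.6305 m².
From F = γ·h_c·A, the centroid depth is h_c = 179/(12.3606 × 3.6305) = 3.98884 m.
Let θ = 42° be the plate's angle to the horizontal; measure y along the incline from where the plane meets the free surface. Vertical depth h = y·sinθ with sinθ = 0.669131.
Along the incline, y_c = h_c/sinθ = 3.98884/0.669131 = 5.96122 m.
The centroid is at the centre, 1.075 m below the top of the plate, so the highest point sits at y_top = 5.96122 − 1.075 = 4.88622 m along the incline.

y_top ≈ 4.89 m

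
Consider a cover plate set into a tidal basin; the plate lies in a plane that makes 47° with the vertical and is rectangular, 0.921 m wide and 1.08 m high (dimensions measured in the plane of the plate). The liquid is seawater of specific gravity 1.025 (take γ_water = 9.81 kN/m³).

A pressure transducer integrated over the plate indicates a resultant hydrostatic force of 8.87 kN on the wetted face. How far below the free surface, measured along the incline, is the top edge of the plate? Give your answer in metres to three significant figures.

γ = 1.025 × 9.81 = 10.05525 kN/m³.
A = 0.921 × 1.08 = 0.99468 m².
From F = γ·h_c·A, the centroid depth is h_c = 8.87/(10.05525 × 0.99468) = 0.886844 m.
The plate makes 47° with the vertical, i.e. θ = 90° − 47° = 43° to the horizontal. Measuring y along the incline from the free-surface line, vertical depth h = y·sinθ with sinθ = 0.681998.
Along the incline, y_c = h_c/sinθ = 0.886844/0.681998 = 1.30036 m.
The centroid lies 1.08/2 = 0.54 m below the top edge, so the top edge sits at y_top = 1.30036 − 0.54 = 0.76036 m along the incline.

y_top ≈ 0.760 m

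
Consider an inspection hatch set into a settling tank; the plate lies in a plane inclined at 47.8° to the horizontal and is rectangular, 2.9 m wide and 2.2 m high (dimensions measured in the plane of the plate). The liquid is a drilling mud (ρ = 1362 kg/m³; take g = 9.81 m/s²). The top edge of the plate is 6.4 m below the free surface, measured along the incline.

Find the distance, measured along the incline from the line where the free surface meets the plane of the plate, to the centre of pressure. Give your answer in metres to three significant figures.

y_p = 7.55 m

γ = ρg = 1362 × 9.81 / 1000 = 13.36122 kN/m³.
Let θ = 47.8° be the plate's angle to the horizontal; measure y along the incline from where the plane meets the free surface. Vertical depth h = y·sinθ with sinθ = 0.740805.
The centroid lies 2.2/2 = 1.1 m below the top edge, so y_c = 6.4 + 1.1 = 7.5 m and h_c = 7.5 × 0.740805 = 5.55604 m.
A = 2.9 × 2.2 = 6.38 m².
Resultant F = γ·h_c·A = 13.36122 × 5.55604 × 6.38 = 473.622 kN.
I_c = b·h³/12 = 2.9 × 2.2³/12 = 2.57327 m⁴.
Centre of pressure: y_p = y_c + I_c/(y_c·A) = 7.5 + 2.57327/(7.5 × 6.38) = 7.5 + 0.0537778 = 7.55378 m along the plane.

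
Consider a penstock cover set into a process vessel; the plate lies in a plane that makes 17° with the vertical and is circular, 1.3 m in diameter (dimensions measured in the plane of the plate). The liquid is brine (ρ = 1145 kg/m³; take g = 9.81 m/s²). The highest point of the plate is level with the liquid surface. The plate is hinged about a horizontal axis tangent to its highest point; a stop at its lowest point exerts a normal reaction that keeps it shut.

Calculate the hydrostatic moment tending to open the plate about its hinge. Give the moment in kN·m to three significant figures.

γ = ρg = 1145 × 9.81 / 1000 = 11.23245 kN/m³.
The plate makes 17° with the vertical, i.e. θ = 90° − 17° = 73° to the horizontal. Measuring y along the incline from the free-surface line, vertical depth h = y·sinθ with sinθ = 0.956305.
The centroid is at the centre, 0.65 m below the top of the plate, so y_c = 0.65 m and h_c = 0.65 × 0.956305 = 0.621598 m.
A = π(0.65)² = 1.32732 m².
Resultant F = γ·h_c·A = 11.23245 × 0.621598 × 1.32732 = 9.26744 kN.
I_c = πr⁴/4 = π × 0.65⁴/4 = 0.140198 m⁴.
Centre of pressure: y_p = y_c + I_c/(y_c·A) = 0.65 + 0.140198/(0.65 × 1.32732) = 0.65 + 0.1625 = 0.8125 m along the plane.
The resultant acts 0.65 + 0.1625 = 0.8125 m (along the plate) below the hinge at the top edge, so the moment about the hinge is M = F × 0.8125 = 9.26744 × 0.8125 = 7.5298 kN·m.

M ≈ 7.53 kN·m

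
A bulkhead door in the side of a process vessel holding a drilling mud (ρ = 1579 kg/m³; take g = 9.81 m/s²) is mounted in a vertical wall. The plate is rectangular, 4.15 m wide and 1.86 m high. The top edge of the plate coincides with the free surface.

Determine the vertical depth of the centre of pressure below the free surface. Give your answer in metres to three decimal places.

h_p = 1.240 m

γ = ρg = 1579 × 9.81 / 1000 = 15.48999 kN/m³.
The centroid lies 1.86/2 = 0.93 m below the top edge, so the centroid depth is h_c = 0.93 m.
A = 4.15 × 1.86 = 7.719 m².
Resultant F = γ·h_c·A = 15.48999 × 0.93 × 7.719 = 111.198 kN.
I_c = b·h³/12 = 4.15 × 1.86³/12 = 2.22539 m⁴.
Centre of pressure: y_p = y_c + I_c/(y_c·A) = 0.93 + 2.22539/(0.93 × 7.719) = 0.93 + 0.31 = 1.24 m along the plane.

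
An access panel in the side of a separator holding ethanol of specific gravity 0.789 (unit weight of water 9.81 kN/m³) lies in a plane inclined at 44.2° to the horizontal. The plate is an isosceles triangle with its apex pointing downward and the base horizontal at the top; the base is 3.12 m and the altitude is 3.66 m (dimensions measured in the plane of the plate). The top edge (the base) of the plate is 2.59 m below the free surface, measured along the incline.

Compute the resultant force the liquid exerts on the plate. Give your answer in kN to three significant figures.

γ = 0.789 × 9.81 = 7.74009 kN/m³.
Let θ = 44.2° be the plate's angle to the horizontal; measure y along the incline from where the plane meets the free surface. Vertical depth h = y·sinθ with sinθ = 0.697165.
With the apex down, the centroid sits h/3 = 3.66/3 = 1.22 m below the base (the top edge), so y_c = 2.59 + 1.22 = 3.81 m and h_c = 3.81 × 0.697165 = 2.6562 m.
A = ½ × 3.12 × 3.66 = 5.7096 m².
Resultant F = γ·h_c·A = 7.74009 × 2.6562 × 5.7096 = 117.385 kN.

F ≈ 117 kN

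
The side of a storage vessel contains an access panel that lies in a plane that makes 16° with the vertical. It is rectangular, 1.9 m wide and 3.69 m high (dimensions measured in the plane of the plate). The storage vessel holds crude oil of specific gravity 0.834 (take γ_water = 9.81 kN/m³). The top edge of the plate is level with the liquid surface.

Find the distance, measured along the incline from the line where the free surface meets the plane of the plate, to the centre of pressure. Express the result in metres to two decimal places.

γ = 0.834 × 9.81 = 8.18154 kN/m³.
The plate makes 16° with the vertical, i.e. θ = 90° − 16° = 74° to the horizontal. Measuring y along the incline from the free-surface line, vertical depth h = y·sinθ with sinθ = 0.961262.
The centroid lies 3.69/2 = 1.845 m below the top edge, so y_c = 1.845 m and h_c = 1.845 × 0.961262 = 1.77353 m.
A = 1.9 × 3.69 = 7.011 m².
Resultant F = γ·h_c·A = 8.18154 × 1.77353 × 7.011 = 101.731 kN.
I_c = b·h³/12 = 1.9 × 3.69³/12 = 7.95521 m⁴.
Centre of pressure: y_p = y_c + I_c/(y_c·A) = 1.845 + 7.95521/(1.845 × 7.011) = 1.845 + 0.615 = 2.46 m along the plane.

y_p = 2.46 m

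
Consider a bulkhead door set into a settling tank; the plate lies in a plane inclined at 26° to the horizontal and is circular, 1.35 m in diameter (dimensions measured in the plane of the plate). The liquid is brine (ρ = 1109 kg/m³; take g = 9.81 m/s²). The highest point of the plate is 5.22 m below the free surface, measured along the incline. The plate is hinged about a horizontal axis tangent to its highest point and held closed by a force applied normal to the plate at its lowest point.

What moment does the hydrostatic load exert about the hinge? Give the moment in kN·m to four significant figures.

M ≈ 27.94 kN·m

γ = ρg = 1109 × 9.81 / 1000 = 10.87929 kN/m³.
Let θ = 26° be the plate's angle to the horizontal; measure y along the incline from where the plane meets the free surface. Vertical depth h = y·sinθ with sinθ = 0.438371.
The centroid is at the centre, 0.675 m below the top of the plate, so y_c = 5.22 + 0.675 = 5.895 m and h_c = 5.895 × 0.438371 = 2.5842 m.
A = π(0.675)² = 1.43139 m².
Resultant F = γ·h_c·A = 10.87929 × 2.5842 × 1.43139 = 40.2425 kN.
I_c = πr⁴/4 = π × 0.675⁴/4 = 0.163044 m⁴.
Centre of pressure: y_p = y_c + I_c/(y_c·A) = 5.895 + 0.163044/(5.895 × 1.43139) = 5.895 + 0.0193225 = 5.91432 m along the plane.
The resultant acts 0.675 + 0.0193225 = 0.694323 m (along the plate) below the hinge at the top edge, so the moment about the hinge is M = F × 0.694323 = 40.2425 × 0.694323 = 27.9413 kN·m.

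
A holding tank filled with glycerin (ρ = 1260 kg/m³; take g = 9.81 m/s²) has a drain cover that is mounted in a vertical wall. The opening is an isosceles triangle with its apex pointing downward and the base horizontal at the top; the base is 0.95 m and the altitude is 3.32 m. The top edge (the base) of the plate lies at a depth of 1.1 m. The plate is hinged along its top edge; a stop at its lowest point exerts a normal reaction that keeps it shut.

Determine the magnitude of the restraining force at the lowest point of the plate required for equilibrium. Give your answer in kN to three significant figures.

P ≈ 17.9 kN

γ = ρg = 1260 × 9.81 / 1000 = 12.3606 kN/m³.
With the apex down, the centroid sits h/3 = 3.32/3 = 1.10667 m below the base (the top edge), so the centroid depth is h_c = 1.1 + 1.10667 = 2.20667 m.
A = ½ × 0.95 × 3.32 = 1.577 m².
Resultant F = γ·h_c·A = 12.3606 × 2.20667 × 1.577 = 43.0139 kN.
I_c = b·h³/36 = 0.95 × 3.32³/36 = 0.965685 m⁴.
Centre of pressure: y_p = y_c + I_c/(y_c·A) = 2.20667 + 0.965685/(2.20667 × 1.577) = 2.20667 + 0.277502 = 2.48417 m along the plane.
The resultant acts 1.10667 + 0.277502 = 1.38417 m (along the plate) below the hinge at the top edge, so the moment about the hinge is M = F × 1.38417 = 43.0139 × 1.38417 = 59.5385 kN·m.
A normal force at the bottom, 3.32 m from the hinge, must supply this moment: P = 59.5385/3.32 = 17.9333 kN.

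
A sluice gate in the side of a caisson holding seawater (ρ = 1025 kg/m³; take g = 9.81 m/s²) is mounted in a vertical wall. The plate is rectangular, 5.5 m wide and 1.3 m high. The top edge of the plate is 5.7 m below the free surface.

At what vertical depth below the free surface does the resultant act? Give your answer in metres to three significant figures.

h_p = 6.37 m

γ = ρg = 1025 × 9.81 / 1000 = 10.05525 kN/m³.
The centroid lies 1.3/2 = 0.65 m below the top edge, so the centroid depth is h_c = 5.7 + 0.65 = 6.35 m.
A = 5.5 × 1.3 = 7.15 m².
Resultant F = γ·h_c·A = 10.05525 × 6.35 × 7.15 = 456.533 kN.
I_c = b·h³/12 = 5.5 × 1.3³/12 = 1.00696 m⁴.
Centre of pressure: y_p = y_c + I_c/(y_c·A) = 6.35 + 1.00696/(6.35 × 7.15) = 6.35 + 0.0221785 = 6.37218 m along the plane.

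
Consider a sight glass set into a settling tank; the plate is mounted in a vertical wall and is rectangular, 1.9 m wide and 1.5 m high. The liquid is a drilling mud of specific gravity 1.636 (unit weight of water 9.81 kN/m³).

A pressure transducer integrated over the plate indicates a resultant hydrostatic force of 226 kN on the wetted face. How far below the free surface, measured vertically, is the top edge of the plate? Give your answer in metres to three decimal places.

γ = 1.636 × 9.81 = 16.04916 kN/m³.
A = 1.9 × 1.5 = 2.85 m².
From F = γ·h_c·A, the centroid depth is h_c = 226/(16.04916 × 2.85) = 4.94096 m.
The centroid lies 1.5/2 = 0.75 m below the top edge, so the top edge sits at h_top = 4.94096 − 0.75 = 4.19096 m below the surface.

d_top ≈ 4.191 m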